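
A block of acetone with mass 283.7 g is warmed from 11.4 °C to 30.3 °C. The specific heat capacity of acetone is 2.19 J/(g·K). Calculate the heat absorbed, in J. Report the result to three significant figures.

q = m c ΔT = 283.7 × 2.19 × (30.3 − 11.4)
q = 283.7 × 2.19 × 18.9 = 11740 J

q = 11700 J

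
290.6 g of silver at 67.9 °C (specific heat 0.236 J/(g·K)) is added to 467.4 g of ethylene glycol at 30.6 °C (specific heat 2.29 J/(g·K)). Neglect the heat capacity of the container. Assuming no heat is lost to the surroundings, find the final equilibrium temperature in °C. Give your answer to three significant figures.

Heat lost by silver = heat gained by ethylene glycol.
(290.6)(0.236)(67.9 − T) = (467.4)(2.29)(T − 30.6)
68.5816 (67.9 − T) = 1070.346 (T − 30.6)
4656.7 − 68.5816 T = 1070.346 T − 32753
37409.7 = 1138.9276 T
T = 32.846 °C

T_f = 32.8 °C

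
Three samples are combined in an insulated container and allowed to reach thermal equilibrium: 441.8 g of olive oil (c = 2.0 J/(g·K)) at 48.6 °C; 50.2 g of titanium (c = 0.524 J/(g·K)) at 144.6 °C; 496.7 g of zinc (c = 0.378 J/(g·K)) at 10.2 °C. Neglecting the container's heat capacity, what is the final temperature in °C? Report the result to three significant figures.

Σ mᵢcᵢ(T − Tᵢ) = 0  ⇒  T = Σ mᵢcᵢTᵢ / Σ mᵢcᵢ
Σ mᵢcᵢ = 441.8×2.0 + 50.2×0.524 + 496.7×0.378 = 1097.6574
Σ mᵢcᵢTᵢ = 883.6×48.6 + 26.3048×144.6 + 187.7526×10.2 = 48662
T = 48662 / 1097.6574 = 44.33 °C

T_f = 44.3 °C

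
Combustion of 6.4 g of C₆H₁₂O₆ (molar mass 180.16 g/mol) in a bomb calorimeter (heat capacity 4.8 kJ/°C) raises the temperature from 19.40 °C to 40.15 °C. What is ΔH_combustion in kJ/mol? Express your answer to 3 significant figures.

ΔT = 40.15 − 19.40 = 20.75 °C
q_cal = C_cal × ΔT = 4.8 × 20.75 = 99.6 kJ
n = 6.4 / 180.16 = 0.03552 mol
q_rxn = −q_cal = -99.6 kJ
ΔH = -99.6 / 0.03552 = -2804 kJ/mol

ΔH = -2800 kJ/mol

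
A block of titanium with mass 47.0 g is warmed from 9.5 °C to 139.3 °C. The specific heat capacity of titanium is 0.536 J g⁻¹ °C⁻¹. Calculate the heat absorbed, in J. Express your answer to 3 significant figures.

q = m c ΔT = 47.0 × 0.536 × (139.3 − 9.5)
q = 47.0 × 0.536 × 129.8 = 3270 J

q = 3270 J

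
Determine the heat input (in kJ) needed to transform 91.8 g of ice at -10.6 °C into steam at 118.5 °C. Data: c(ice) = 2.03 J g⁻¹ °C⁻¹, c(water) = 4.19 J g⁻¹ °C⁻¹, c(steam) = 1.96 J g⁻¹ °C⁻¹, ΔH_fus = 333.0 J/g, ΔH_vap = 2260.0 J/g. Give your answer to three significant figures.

q = 282 kJ

q1 (heat ice -10.6→0.0 °C): 91.8 × 2.03 × 10.6 = 1975 J
q2 (melt at 0 °C): 91.8 × 333.0 = 30569 J
q3 (heat water 0.0→100.0 °C): 91.8 × 4.19 × 100.0 = 38464 J
q4 (vaporize at 100 °C): 91.8 × 2260.0 = 207468 J
q5 (heat steam 100.0→118.5 °C): 91.8 × 1.96 × 18.5 = 3329 J
Total: 1975 + 30569 + 38464 + 207468 + 3329 = 281805 J = 282 kJ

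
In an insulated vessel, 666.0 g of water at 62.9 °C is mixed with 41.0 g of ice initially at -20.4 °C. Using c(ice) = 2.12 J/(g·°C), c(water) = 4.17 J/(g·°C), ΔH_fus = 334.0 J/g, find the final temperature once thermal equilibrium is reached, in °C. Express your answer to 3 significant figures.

T_f = 54.0 °C

Heat to bring ice to 0 °C and melt it: q₁ = 41.0×2.12×20.4 + 41.0×334.0 = 15467 J
Heat the water can supply cooling to 0 °C: 666.0×4.17×62.9 = 174687 J > q₁, so all ice melts.
Energy balance: 666.0×4.17×(62.9 − T) = 15467 + 41.0×4.17×(T − 0)
2777.22(62.9 − T) = 15467 + 170.97 T
174687 − 15467 = 2948.19 T
T = 159220 / 2948.19 = 54.01 °C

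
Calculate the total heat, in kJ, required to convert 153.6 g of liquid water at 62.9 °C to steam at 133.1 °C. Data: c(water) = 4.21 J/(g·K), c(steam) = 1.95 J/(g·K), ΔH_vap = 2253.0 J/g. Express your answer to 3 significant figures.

q = 380 kJ

q1 (heat water 62.9→100.0 °C): 153.6 × 4.21 × 37.1 = 23991 J
q2 (vaporize at 100 °C): 153.6 × 2253.0 = 346061 J
q3 (heat steam 100.0→133.1 °C): 153.6 × 1.95 × 33.1 = 9914 J
Total: 23991 + 346061 + 9914 = 379966 J = 380 kJ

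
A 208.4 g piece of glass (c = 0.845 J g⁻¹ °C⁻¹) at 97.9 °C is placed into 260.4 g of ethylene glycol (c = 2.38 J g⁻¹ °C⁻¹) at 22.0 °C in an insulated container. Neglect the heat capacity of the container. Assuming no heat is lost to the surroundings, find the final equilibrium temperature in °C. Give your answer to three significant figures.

T_f = 38.8 °C

Heat lost by glass = heat gained by ethylene glycol.
(208.4)(0.845)(97.9 − T) = (260.4)(2.38)(T − 22.0)
176.098 (97.9 − T) = 619.752 (T − 22.0)
17240 − 176.098 T = 619.752 T − 13635
30875 = 795.850 T
T = 38.79 °C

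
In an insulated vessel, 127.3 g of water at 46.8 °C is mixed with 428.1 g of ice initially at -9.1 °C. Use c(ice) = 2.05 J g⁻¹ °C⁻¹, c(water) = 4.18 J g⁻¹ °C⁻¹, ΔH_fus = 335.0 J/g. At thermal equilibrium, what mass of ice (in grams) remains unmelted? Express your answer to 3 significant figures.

m_ice remaining = 378 g

Heat to warm all ice to 0 °C: 428.1×2.05×9.1 = 7986.2 J
Heat released by water cooling to 0 °C: 127.3×4.18×46.8 = 24903 J
24903 J < 7986.2 + 428.1×335.0 = 151399.7 J, so not all ice melts; final T = 0 °C.
Heat left for melting: 24903 − 7986.2 = 16916.8 J
Mass melted = 16916.8 / 335.0 = 50.50 g
Ice remaining = 428.1 − 50.50 = 377.60 g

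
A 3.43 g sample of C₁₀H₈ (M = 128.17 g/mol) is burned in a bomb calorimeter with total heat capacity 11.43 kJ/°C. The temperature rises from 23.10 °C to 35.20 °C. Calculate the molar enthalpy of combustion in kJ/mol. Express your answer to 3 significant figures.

ΔT = 35.20 − 23.10 = 12.10 °C
q_cal = C_cal × ΔT = 11.43 × 12.10 = 138.303 kJ
n = 3.43 / 128.17 = 0.02676 mol
q_rxn = −q_cal = -138.303 kJ
ΔH = -138.303 / 0.02676 = -5168 kJ/mol

ΔH = -5170 kJ/mol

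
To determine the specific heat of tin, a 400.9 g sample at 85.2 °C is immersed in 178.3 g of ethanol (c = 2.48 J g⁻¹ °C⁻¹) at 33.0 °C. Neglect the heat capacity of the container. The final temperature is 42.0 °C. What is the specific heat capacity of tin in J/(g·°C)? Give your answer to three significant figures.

q_gained = (178.3 × 2.48) × (42.0 − 33.0) = 3980 J
q_lost = 400.9 × c × (85.2 − 42.0) = 17318.88 c
Set equal: c = 3980 / 17318.88 = 0.230 J/(g·°C)

c = 0.230 J/(g·°C)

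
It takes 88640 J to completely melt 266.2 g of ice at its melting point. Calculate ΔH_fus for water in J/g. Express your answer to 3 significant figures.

ΔH_fus = q / m = 88640 / 266.2 = 333 J/g

ΔH_fus = 333 J/g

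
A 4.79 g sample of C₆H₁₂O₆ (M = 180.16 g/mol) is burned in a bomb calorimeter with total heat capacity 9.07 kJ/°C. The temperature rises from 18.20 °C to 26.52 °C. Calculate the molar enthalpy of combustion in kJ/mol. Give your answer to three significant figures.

ΔH = -2840 kJ/mol

ΔT = 26.52 − 18.20 = 8.32 °C
q_cal = C_cal × ΔT = 9.07 × 8.32 = 75.4624 kJ
n = 4.79 / 180.16 = 0.02659 mol
q_rxn = −q_cal = -75.4624 kJ
ΔH = -75.4624 / 0.02659 = -2838 kJ/mol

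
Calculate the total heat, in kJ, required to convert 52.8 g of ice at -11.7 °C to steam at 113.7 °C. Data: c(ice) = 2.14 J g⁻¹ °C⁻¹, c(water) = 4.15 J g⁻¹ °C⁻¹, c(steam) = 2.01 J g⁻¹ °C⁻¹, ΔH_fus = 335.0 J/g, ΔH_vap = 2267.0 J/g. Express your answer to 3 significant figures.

q1 (heat ice -11.7→0.0 °C): 52.8 × 2.14 × 11.7 = 1322 J
q2 (melt at 0 °C): 52.8 × 335.0 = 17688 J
q3 (heat water 0.0→100.0 °C): 52.8 × 4.15 × 100.0 = 21912 J
q4 (vaporize at 100 °C): 52.8 × 2267.0 = 119698 J
q5 (heat steam 100.0→113.7 °C): 52.8 × 2.01 × 13.7 = 1454 J
Total: 1322 + 17688 + 21912 + 119698 + 1454 = 162074 J = 162 kJ

q = 162 kJ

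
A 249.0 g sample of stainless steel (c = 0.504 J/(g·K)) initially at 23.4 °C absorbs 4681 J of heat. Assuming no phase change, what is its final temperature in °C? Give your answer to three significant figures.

ΔT = q / (m c) = 4681 / (249.0 × 0.504) = 37.30 °C
T_f = 23.4 + 37.30 = 60.70 °C

T_f = 60.7 °C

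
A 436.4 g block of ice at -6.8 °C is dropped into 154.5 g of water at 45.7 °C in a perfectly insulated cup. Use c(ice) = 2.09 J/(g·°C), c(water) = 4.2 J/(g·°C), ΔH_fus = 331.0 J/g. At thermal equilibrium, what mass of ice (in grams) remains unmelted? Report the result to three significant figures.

m_ice remaining = 366 g

Heat to warm all ice to 0 °C: 436.4×2.09×6.8 = 6202.1 J
Heat released by water cooling to 0 °C: 154.5×4.2×45.7 = 29655 J
29655 J < 6202.1 + 436.4×331.0 = 150650.5 J, so not all ice melts; final T = 0 °C.
Heat left for melting: 29655 − 6202.1 = 23452.9 J
Mass melted = 23452.9 / 331.0 = 70.85 g
Ice remaining = 436.4 − 70.85 = 365.55 g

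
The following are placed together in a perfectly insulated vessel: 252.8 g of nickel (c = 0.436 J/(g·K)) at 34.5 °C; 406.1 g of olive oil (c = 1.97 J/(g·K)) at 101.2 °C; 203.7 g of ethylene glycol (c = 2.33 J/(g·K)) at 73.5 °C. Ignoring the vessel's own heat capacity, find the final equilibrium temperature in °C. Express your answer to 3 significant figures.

Σ mᵢcᵢ(T − Tᵢ) = 0  ⇒  T = Σ mᵢcᵢTᵢ / Σ mᵢcᵢ
Σ mᵢcᵢ = 252.8×0.436 + 406.1×1.97 + 203.7×2.33 = 1384.8588
Σ mᵢcᵢTᵢ = 110.2208×34.5 + 800.017×101.2 + 474.621×73.5 = 119650
T = 119650 / 1384.8588 = 86.40 °C

T_f = 86.4 °C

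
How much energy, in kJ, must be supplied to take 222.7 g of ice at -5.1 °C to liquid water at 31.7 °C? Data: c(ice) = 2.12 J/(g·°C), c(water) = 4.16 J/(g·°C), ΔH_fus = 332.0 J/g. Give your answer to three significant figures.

q = 106 kJ

q1 (heat ice -5.1→0.0 °C): 222.7 × 2.12 × 5.1 = 2408 J
q2 (melt at 0 °C): 222.7 × 332.0 = 73936 J
q3 (heat water 0.0→31.7 °C): 222.7 × 4.16 × 31.7 = 29368 J
Total: 2408 + 73936 + 29368 = 105712 J = 106 kJ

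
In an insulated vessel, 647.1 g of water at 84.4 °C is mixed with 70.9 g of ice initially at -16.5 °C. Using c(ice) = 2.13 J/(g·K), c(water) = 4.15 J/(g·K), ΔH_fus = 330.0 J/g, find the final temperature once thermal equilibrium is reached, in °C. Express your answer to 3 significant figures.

Heat to bring ice to 0 °C and melt it: q₁ = 70.9×2.13×16.5 + 70.9×330.0 = 25889 J
Heat the water can supply cooling to 0 °C: 647.1×4.15×84.4 = 226653 J > q₁, so all ice melts.
Energy balance: 647.1×4.15×(84.4 − T) = 25889 + 70.9×4.15×(T − 0)
2685.465(84.4 − T) = 25889 + 294.235 T
226653 − 25889 = 2979.700 T
T = 200764 / 2979.700 = 67.38 °C

T_f = 67.4 °C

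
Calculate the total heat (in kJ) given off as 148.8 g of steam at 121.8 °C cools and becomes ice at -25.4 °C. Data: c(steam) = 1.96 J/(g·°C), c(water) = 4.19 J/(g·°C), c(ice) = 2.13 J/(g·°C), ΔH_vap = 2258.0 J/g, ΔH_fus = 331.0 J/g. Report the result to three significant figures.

q1 (cool steam 121.8→100 °C): 148.8 × 1.96 × 21.8 = 6358 J
q2 (condense at 100 °C): 148.8 × 2258.0 = 335990 J
q3 (cool water 100→0 °C): 148.8 × 4.19 × 100.0 = 62347 J
q4 (freeze at 0 °C): 148.8 × 331.0 = 49253 J
q5 (cool ice 0→-25.4 °C): 148.8 × 2.13 × 25.4 = 8050 J
Total: 6358 + 335990 + 62347 + 49253 + 8050 = 461998 J = 462 kJ

q = 462 kJ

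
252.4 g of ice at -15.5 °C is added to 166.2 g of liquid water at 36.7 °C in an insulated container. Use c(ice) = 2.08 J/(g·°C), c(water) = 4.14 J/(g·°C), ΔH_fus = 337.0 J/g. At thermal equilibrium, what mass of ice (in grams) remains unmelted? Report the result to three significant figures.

Heat to warm all ice to 0 °C: 252.4×2.08×15.5 = 8137.4 J
Heat released by water cooling to 0 °C: 166.2×4.14×36.7 = 25252 J
25252 J < 8137.4 + 252.4×337.0 = 93196.2 J, so not all ice melts; final T = 0 °C.
Heat left for melting: 25252 − 8137.4 = 17114.6 J
Mass melted = 17114.6 / 337.0 = 50.79 g
Ice remaining = 252.4 − 50.79 = 201.61 g

m_ice remaining = 202 g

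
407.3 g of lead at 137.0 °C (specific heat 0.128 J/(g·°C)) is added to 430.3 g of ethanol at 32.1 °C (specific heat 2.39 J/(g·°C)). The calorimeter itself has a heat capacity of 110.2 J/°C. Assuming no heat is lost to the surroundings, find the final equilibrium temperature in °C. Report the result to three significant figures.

T_f = 36.7 °C

Heat lost by lead = heat gained by ethanol + calorimeter.
(407.3)(0.128)(137.0 − T) = [(430.3)(2.39) + 110.2](T − 32.1)
52.1344 (137.0 − T) = 1138.617 (T − 32.1)
7142.4 − 52.1344 T = 1138.617 T − 36550
43692.4 = 1190.7514 T
T = 36.69 °C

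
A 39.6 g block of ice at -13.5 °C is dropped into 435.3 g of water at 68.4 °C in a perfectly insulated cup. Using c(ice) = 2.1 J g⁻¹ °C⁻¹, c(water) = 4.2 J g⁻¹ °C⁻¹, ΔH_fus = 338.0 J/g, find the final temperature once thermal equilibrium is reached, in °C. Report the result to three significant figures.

T_f = 55.4 °C

Heat to bring ice to 0 °C and melt it: q₁ = 39.6×2.1×13.5 + 39.6×338.0 = 14507 J
Heat the water can supply cooling to 0 °C: 435.3×4.2×68.4 = 125053 J > q₁, so all ice melts.
Energy balance: 435.3×4.2×(68.4 − T) = 14507 + 39.6×4.2×(T − 0)
1828.26(68.4 − T) = 14507 + 166.32 T
125053 − 14507 = 1994.58 T
T = 110546 / 1994.58 = 55.42 °C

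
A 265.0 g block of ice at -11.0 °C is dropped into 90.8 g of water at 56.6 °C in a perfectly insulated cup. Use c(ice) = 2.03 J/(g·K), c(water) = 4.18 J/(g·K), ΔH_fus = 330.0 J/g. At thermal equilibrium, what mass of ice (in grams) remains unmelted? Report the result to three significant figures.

m_ice remaining = 218 g

Heat to warm all ice to 0 °C: 265.0×2.03×11.0 = 5917.5 J
Heat released by water cooling to 0 °C: 90.8×4.18×56.6 = 21482 J
21482 J < 5917.5 + 265.0×330.0 = 93367.5 J, so not all ice melts; final T = 0 °C.
Heat left for melting: 21482 − 5917.5 = 15564.5 J
Mass melted = 15564.5 / 330.0 = 47.17 g
Ice remaining = 265.0 − 47.17 = 217.83 g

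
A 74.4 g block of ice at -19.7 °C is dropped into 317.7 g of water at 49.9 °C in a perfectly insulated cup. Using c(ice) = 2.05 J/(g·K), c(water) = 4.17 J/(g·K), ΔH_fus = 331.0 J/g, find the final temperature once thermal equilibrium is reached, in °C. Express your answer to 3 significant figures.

Heat to bring ice to 0 °C and melt it: q₁ = 74.4×2.05×19.7 + 74.4×331.0 = 27631 J
Heat the water can supply cooling to 0 °C: 317.7×4.17×49.9 = 66108.0 J > q₁, so all ice melts.
Energy balance: 317.7×4.17×(49.9 − T) = 27631 + 74.4×4.17×(T − 0)
1324.809(49.9 − T) = 27631 + 310.248 T
66108.0 − 27631 = 1635.057 T
T = 38477.0 / 1635.057 = 23.53 °C

T_f = 23.5 °C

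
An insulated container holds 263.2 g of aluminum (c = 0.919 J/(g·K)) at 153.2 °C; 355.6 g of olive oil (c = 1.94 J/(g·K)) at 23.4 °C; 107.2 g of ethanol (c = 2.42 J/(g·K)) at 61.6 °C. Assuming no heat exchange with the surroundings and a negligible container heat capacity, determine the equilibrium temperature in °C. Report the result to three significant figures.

Σ mᵢcᵢ(T − Tᵢ) = 0  ⇒  T = Σ mᵢcᵢTᵢ / Σ mᵢcᵢ
Σ mᵢcᵢ = 263.2×0.919 + 355.6×1.94 + 107.2×2.42 = 1191.1688
Σ mᵢcᵢTᵢ = 241.8808×153.2 + 689.864×23.4 + 259.424×61.6 = 69179
T = 69179 / 1191.1688 = 58.08 °C

T_f = 58.1 °C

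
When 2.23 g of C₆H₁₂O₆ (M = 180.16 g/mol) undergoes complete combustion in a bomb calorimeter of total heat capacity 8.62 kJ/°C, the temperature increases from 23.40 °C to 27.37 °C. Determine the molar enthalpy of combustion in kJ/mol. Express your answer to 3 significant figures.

ΔT = 27.37 − 23.40 = 3.97 °C
q_cal = C_cal × ΔT = 8.62 × 3.97 = 34.2214 kJ
n = 2.23 / 180.16 = 0.01238 mol
q_rxn = −q_cal = -34.2214 kJ
ΔH = -34.2214 / 0.01238 = -2764 kJ/mol

ΔH = -2760 kJ/mol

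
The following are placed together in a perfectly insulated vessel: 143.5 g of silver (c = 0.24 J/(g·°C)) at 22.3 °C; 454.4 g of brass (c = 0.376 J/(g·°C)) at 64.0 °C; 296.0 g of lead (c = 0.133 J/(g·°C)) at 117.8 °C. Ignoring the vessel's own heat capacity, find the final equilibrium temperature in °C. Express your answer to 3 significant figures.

Σ mᵢcᵢ(T − Tᵢ) = 0  ⇒  T = Σ mᵢcᵢTᵢ / Σ mᵢcᵢ
Σ mᵢcᵢ = 143.5×0.24 + 454.4×0.376 + 296.0×0.133 = 244.6624
Σ mᵢcᵢTᵢ = 34.44×22.3 + 170.8544×64.0 + 39.368×117.8 = 16340
T = 16340 / 244.6624 = 66.79 °C

T_f = 66.8 °C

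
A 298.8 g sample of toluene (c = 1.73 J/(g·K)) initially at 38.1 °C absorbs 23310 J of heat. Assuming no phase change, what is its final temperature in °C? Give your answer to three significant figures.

T_f = 83.2 °C

ΔT = q / (m c) = 23310 / (298.8 × 1.73) = 45.09 °C
T_f = 38.1 + 45.09 = 83.19 °C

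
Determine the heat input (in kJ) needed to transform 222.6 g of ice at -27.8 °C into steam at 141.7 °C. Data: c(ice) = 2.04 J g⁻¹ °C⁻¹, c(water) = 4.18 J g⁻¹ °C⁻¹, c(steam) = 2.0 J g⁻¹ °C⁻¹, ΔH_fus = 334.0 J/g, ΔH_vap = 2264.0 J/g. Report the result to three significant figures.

q = 703 kJ

q1 (heat ice -27.8→0.0 °C): 222.6 × 2.04 × 27.8 = 12624 J
q2 (melt at 0 °C): 222.6 × 334.0 = 74348 J
q3 (heat water 0.0→100.0 °C): 222.6 × 4.18 × 100.0 = 93047 J
q4 (vaporize at 100 °C): 222.6 × 2264.0 = 503966 J
q5 (heat steam 100.0→141.7 °C): 222.6 × 2.0 × 41.7 = 18565 J
Total: 12624 + 74348 + 93047 + 503966 + 18565 = 702550 J = 703 kJ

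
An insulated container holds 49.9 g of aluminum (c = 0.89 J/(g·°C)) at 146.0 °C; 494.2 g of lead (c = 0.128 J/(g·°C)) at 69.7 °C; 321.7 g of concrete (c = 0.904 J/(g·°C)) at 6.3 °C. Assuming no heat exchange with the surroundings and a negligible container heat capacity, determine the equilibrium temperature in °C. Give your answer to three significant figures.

T_f = 31.9 °C

Σ mᵢcᵢ(T − Tᵢ) = 0  ⇒  T = Σ mᵢcᵢTᵢ / Σ mᵢcᵢ
Σ mᵢcᵢ = 49.9×0.89 + 494.2×0.128 + 321.7×0.904 = 398.4854
Σ mᵢcᵢTᵢ = 44.411×146.0 + 63.2576×69.7 + 290.8168×6.3 = 12725
T = 12725 / 398.4854 = 31.93 °C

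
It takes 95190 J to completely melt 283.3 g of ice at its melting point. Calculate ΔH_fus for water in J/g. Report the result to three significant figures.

ΔH_fus = q / m = 95190 / 283.3 = 336 J/g

ΔH_fus = 336 J/g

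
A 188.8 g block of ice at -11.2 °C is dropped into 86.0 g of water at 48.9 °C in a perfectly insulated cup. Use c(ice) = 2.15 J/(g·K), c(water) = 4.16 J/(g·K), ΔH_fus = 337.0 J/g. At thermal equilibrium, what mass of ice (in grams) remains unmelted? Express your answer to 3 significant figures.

m_ice remaining = 150 g

Heat to warm all ice to 0 °C: 188.8×2.15×11.2 = 4546.3 J
Heat released by water cooling to 0 °C: 86.0×4.16×48.9 = 17494 J
17494 J < 4546.3 + 188.8×337.0 = 68171.9 J, so not all ice melts; final T = 0 °C.
Heat left for melting: 17494 − 4546.3 = 12947.7 J
Mass melted = 12947.7 / 337.0 = 38.42 g
Ice remaining = 188.8 − 38.42 = 150.38 g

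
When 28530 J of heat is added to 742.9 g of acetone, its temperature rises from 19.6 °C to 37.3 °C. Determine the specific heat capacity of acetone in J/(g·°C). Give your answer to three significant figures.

c = q / (m ΔT) = 28530 / (742.9 × 17.7)
c = 28530 / 13149.33 = 2.17 J/(g·°C)

c = 2.17 J/(g·°C)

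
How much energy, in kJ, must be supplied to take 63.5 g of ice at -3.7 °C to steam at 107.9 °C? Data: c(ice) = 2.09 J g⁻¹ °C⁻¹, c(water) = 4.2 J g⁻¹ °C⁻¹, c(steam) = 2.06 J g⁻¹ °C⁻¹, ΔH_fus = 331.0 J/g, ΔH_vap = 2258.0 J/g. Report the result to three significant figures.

q = 193 kJ

q1 (heat ice -3.7→0.0 °C): 63.5 × 2.09 × 3.7 = 491 J
q2 (melt at 0 °C): 63.5 × 331.0 = 21019 J
q3 (heat water 0.0→100.0 °C): 63.5 × 4.2 × 100.0 = 26670 J
q4 (vaporize at 100 °C): 63.5 × 2258.0 = 143383 J
q5 (heat steam 100.0→107.9 °C): 63.5 × 2.06 × 7.9 = 1033 J
Total: 491 + 21019 + 26670 + 143383 + 1033 = 192596 J = 193 kJ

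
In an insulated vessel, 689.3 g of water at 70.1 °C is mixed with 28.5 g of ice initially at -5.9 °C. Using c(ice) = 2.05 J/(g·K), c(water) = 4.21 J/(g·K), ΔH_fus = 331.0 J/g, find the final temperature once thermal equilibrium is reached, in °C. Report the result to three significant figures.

Heat to bring ice to 0 °C and melt it: q₁ = 28.5×2.05×5.9 + 28.5×331.0 = 9778.2 J
Heat the water can supply cooling to 0 °C: 689.3×4.21×70.1 = 203427 J > q₁, so all ice melts.
Energy balance: 689.3×4.21×(70.1 − T) = 9778.2 + 28.5×4.21×(T − 0)
2901.953(70.1 − T) = 9778.2 + 119.985 T
203427 − 9778.2 = 3021.938 T
T = 193648.8 / 3021.938 = 64.08 °C

T_f = 64.1 °C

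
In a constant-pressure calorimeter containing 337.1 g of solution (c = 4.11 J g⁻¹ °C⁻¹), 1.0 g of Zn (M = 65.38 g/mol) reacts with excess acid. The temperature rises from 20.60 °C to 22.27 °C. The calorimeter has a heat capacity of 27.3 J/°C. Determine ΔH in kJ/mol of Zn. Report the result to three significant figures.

ΔH = -154 kJ/mol

|ΔT| = |22.27 − 20.60| = 1.67 °C
|q_surr| = (337.1 × 4.11 + 27.3) × 1.67 = 1412.781 × 1.67 = 2359 J
n(Zn) = 1.0 / 65.38 = 0.01530 mol
Temperature rose, so q_rxn = −|q_surr| = -2.359 kJ
ΔH = q_rxn / n = -154.2 kJ/mol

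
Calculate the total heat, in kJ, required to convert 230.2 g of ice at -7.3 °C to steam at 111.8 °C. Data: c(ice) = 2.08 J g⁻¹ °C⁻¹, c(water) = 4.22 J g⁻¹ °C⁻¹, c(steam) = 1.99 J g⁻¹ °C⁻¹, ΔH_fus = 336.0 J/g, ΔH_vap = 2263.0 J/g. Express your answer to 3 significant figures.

q1 (heat ice -7.3→0.0 °C): 230.2 × 2.08 × 7.3 = 3495 J
q2 (melt at 0 °C): 230.2 × 336.0 = 77347 J
q3 (heat water 0.0→100.0 °C): 230.2 × 4.22 × 100.0 = 97144 J
q4 (vaporize at 100 °C): 230.2 × 2263.0 = 520943 J
q5 (heat steam 100.0→111.8 °C): 230.2 × 1.99 × 11.8 = 5406 J
Total: 3495 + 77347 + 97144 + 520943 + 5406 = 704335 J = 704 kJ

q = 704 kJ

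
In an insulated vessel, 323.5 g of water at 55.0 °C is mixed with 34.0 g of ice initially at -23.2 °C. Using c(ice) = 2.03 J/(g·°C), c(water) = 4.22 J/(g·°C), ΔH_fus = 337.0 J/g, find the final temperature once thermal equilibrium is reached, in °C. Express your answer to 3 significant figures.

Heat to bring ice to 0 °C and melt it: q₁ = 34.0×2.03×23.2 + 34.0×337.0 = 13059 J
Heat the water can supply cooling to 0 °C: 323.5×4.22×55.0 = 75084.4 J > q₁, so all ice melts.
Energy balance: 323.5×4.22×(55.0 − T) = 13059 + 34.0×4.22×(T − 0)
1365.17(55.0 − T) = 13059 + 143.48 T
75084.4 − 13059 = 1508.65 T
T = 62025.4 / 1508.65 = 41.11 °C

T_f = 41.1 °C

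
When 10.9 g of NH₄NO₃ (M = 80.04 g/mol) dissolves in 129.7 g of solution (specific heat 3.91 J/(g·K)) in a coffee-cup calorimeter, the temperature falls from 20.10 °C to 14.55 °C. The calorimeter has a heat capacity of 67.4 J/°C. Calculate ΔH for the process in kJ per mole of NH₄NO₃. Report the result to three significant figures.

|ΔT| = |14.55 − 20.10| = 5.55 °C
|q_surr| = (129.7 × 3.91 + 67.4) × 5.55 = 574.527 × 5.55 = 3189 J
n(NH₄NO₃) = 10.9 / 80.04 = 0.1362 mol
Temperature fell, so q_rxn = +|q_surr| = 3.189 kJ
ΔH = q_rxn / n = 23.41 kJ/mol

ΔH = 23.4 kJ/mol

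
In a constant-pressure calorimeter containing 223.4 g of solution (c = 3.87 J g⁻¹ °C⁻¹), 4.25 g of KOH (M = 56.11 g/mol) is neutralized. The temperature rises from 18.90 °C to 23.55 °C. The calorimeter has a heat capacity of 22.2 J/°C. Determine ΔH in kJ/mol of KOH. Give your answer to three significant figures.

|ΔT| = |23.55 − 18.90| = 4.65 °C
|q_surr| = (223.4 × 3.87 + 22.2) × 4.65 = 886.758 × 4.65 = 4123 J
n(KOH) = 4.25 / 56.11 = 0.07574 mol
Temperature rose, so q_rxn = −|q_surr| = -4.123 kJ
ΔH = q_rxn / n = -54.44 kJ/mol

ΔH = -54.4 kJ/mol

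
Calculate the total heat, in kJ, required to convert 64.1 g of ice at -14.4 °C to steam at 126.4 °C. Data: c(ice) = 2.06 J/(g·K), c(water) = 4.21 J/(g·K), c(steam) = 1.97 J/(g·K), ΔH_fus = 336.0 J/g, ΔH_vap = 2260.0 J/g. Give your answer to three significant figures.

q = 199 kJ

q1 (heat ice -14.4→0.0 °C): 64.1 × 2.06 × 14.4 = 1901 J
q2 (melt at 0 °C): 64.1 × 336.0 = 21538 J
q3 (heat water 0.0→100.0 °C): 64.1 × 4.21 × 100.0 = 26986 J
q4 (vaporize at 100 °C): 64.1 × 2260.0 = 144866 J
q5 (heat steam 100.0→126.4 °C): 64.1 × 1.97 × 26.4 = 3334 J
Total: 1901 + 21538 + 26986 + 144866 + 3334 = 198625 J = 199 kJ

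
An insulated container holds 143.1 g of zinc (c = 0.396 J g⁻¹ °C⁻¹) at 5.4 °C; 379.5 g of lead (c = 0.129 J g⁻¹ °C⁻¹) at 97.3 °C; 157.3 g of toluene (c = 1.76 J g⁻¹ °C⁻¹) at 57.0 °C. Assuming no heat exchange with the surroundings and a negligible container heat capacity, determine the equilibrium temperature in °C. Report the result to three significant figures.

Σ mᵢcᵢ(T − Tᵢ) = 0  ⇒  T = Σ mᵢcᵢTᵢ / Σ mᵢcᵢ
Σ mᵢcᵢ = 143.1×0.396 + 379.5×0.129 + 157.3×1.76 = 382.4711
Σ mᵢcᵢTᵢ = 56.6676×5.4 + 48.9555×97.3 + 276.848×57.0 = 20850
T = 20850 / 382.4711 = 54.51 °C

T_f = 54.5 °C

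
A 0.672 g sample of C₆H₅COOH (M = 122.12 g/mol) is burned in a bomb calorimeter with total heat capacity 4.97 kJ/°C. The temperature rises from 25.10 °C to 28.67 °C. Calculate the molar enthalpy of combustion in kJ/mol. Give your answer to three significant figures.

ΔH = -3220 kJ/mol

ΔT = 28.67 − 25.10 = 3.57 °C
q_cal = C_cal × ΔT = 4.97 × 3.57 = 17.7429 kJ
n = 0.672 / 122.12 = 0.005503 mol
q_rxn = −q_cal = -17.7429 kJ
ΔH = -17.7429 / 0.005503 = -3224 kJ/mol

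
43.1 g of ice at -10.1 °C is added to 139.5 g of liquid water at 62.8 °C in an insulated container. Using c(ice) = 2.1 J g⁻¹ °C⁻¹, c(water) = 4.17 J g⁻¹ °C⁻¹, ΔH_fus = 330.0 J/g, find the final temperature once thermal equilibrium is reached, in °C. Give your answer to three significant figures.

T_f = 28.1 °C

Heat to bring ice to 0 °C and melt it: q₁ = 43.1×2.1×10.1 + 43.1×330.0 = 15137 J
Heat the water can supply cooling to 0 °C: 139.5×4.17×62.8 = 36531.7 J > q₁, so all ice melts.
Energy balance: 139.5×4.17×(62.8 − T) = 15137 + 43.1×4.17×(T − 0)
581.715(62.8 − T) = 15137 + 179.727 T
36531.7 − 15137 = 761.442 T
T = 21394.7 / 761.442 = 28.10 °C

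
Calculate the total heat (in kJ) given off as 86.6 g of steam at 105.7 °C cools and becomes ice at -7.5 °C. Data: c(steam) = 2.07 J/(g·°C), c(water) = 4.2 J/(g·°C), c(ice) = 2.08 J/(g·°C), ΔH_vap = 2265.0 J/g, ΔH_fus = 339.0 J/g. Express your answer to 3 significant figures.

q = 264 kJ

q1 (cool steam 105.7→100 °C): 86.6 × 2.07 × 5.7 = 1022 J
q2 (condense at 100 °C): 86.6 × 2265.0 = 196149 J
q3 (cool water 100→0 °C): 86.6 × 4.2 × 100.0 = 36372 J
q4 (freeze at 0 °C): 86.6 × 339.0 = 29357 J
q5 (cool ice 0→-7.5 °C): 86.6 × 2.08 × 7.5 = 1351 J
Total: 1022 + 196149 + 36372 + 29357 + 1351 = 264251 J = 264 kJ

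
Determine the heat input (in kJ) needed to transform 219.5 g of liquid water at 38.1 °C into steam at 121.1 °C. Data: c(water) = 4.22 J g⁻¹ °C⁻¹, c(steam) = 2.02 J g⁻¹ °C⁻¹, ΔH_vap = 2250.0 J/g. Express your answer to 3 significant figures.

q1 (heat water 38.1→100.0 °C): 219.5 × 4.22 × 61.9 = 57337 J
q2 (vaporize at 100 °C): 219.5 × 2250.0 = 493875 J
q3 (heat steam 100.0→121.1 °C): 219.5 × 2.02 × 21.1 = 9356 J
Total: 57337 + 493875 + 9356 = 560568 J = 561 kJ

q = 561 kJ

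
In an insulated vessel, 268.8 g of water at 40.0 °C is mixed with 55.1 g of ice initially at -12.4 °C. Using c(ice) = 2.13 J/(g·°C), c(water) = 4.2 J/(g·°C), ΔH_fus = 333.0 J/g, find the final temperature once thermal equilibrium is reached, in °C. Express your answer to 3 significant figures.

T_f = 18.6 °C

Heat to bring ice to 0 °C and melt it: q₁ = 55.1×2.13×12.4 + 55.1×333.0 = 19804 J
Heat the water can supply cooling to 0 °C: 268.8×4.2×40.0 = 45158.4 J > q₁, so all ice melts.
Energy balance: 268.8×4.2×(40.0 − T) = 19804 + 55.1×4.2×(T − 0)
1128.96(40.0 − T) = 19804 + 231.42 T
45158.4 − 19804 = 1360.38 T
T = 25354.4 / 1360.38 = 18.64 °C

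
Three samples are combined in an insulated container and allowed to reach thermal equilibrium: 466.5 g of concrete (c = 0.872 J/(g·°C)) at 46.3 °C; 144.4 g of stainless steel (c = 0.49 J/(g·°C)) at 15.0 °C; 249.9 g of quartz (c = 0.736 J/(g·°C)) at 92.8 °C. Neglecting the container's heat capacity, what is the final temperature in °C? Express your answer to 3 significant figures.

Σ mᵢcᵢ(T − Tᵢ) = 0  ⇒  T = Σ mᵢcᵢTᵢ / Σ mᵢcᵢ
Σ mᵢcᵢ = 466.5×0.872 + 144.4×0.49 + 249.9×0.736 = 661.4704
Σ mᵢcᵢTᵢ = 406.788×46.3 + 70.756×15.0 + 183.9264×92.8 = 36964
T = 36964 / 661.4704 = 55.88 °C

T_f = 55.9 °C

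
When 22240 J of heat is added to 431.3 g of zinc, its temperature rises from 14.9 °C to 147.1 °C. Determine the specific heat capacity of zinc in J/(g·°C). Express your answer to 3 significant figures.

c = 0.390 J/(g·°C)

c = q / (m ΔT) = 22240 / (431.3 × 132.2)
c = 22240 / 57017.86 = 0.390 J/(g·°C)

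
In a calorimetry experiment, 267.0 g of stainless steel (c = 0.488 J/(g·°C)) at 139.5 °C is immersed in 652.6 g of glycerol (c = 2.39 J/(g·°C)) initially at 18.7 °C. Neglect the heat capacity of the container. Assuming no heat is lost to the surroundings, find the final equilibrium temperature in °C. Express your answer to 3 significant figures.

T_f = 28.0 °C

Heat lost by stainless steel = heat gained by glycerol.
(267.0)(0.488)(139.5 − T) = (652.6)(2.39)(T − 18.7)
130.296 (139.5 − T) = 1559.714 (T − 18.7)
18176 − 130.296 T = 1559.714 T − 29167
47343 = 1690.010 T
T = 28.01 °C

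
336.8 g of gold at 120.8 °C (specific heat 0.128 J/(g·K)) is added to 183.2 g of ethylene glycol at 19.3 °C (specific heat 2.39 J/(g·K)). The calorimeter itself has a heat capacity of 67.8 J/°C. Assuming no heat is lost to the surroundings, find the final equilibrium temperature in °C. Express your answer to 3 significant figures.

T_f = 27.3 °C

Heat lost by gold = heat gained by ethylene glycol + calorimeter.
(336.8)(0.128)(120.8 − T) = [(183.2)(2.39) + 67.8](T − 19.3)
43.1104 (120.8 − T) = 505.648 (T − 19.3)
5207.7 − 43.1104 T = 505.648 T − 9759.0
14966.7 = 548.7584 T
T = 27.27 °C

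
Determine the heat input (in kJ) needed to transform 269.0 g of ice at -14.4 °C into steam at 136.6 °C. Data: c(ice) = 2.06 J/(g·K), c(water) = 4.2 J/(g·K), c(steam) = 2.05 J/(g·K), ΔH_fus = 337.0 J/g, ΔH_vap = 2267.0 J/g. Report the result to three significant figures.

q = 842 kJ

q1 (heat ice -14.4→0.0 °C): 269.0 × 2.06 × 14.4 = 7980 J
q2 (melt at 0 °C): 269.0 × 337.0 = 90653 J
q3 (heat water 0.0→100.0 °C): 269.0 × 4.2 × 100.0 = 112980 J
q4 (vaporize at 100 °C): 269.0 × 2267.0 = 609823 J
q5 (heat steam 100.0→136.6 °C): 269.0 × 2.05 × 36.6 = 20183 J
Total: 7980 + 90653 + 112980 + 609823 + 20183 = 841619 J = 842 kJ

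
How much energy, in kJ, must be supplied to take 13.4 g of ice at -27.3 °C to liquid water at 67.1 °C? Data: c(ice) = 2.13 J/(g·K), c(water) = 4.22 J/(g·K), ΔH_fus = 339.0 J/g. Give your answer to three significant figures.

q = 9.12 kJ

q1 (heat ice -27.3→0.0 °C): 13.4 × 2.13 × 27.3 = 779 J
q2 (melt at 0 °C): 13.4 × 339.0 = 4543 J
q3 (heat water 0.0→67.1 °C): 13.4 × 4.22 × 67.1 = 3794 J
Total: 779 + 4543 + 3794 = 9116 J = 9.12 kJ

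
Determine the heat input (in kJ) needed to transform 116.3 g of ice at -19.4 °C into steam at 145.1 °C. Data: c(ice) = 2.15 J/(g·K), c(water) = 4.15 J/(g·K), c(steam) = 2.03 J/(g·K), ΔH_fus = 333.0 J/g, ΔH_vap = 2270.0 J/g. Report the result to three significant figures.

q1 (heat ice -19.4→0.0 °C): 116.3 × 2.15 × 19.4 = 4851 J
q2 (melt at 0 °C): 116.3 × 333.0 = 38728 J
q3 (heat water 0.0→100.0 °C): 116.3 × 4.15 × 100.0 = 48265 J
q4 (vaporize at 100 °C): 116.3 × 2270.0 = 264001 J
q5 (heat steam 100.0→145.1 °C): 116.3 × 2.03 × 45.1 = 10648 J
Total: 4851 + 38728 + 48265 + 264001 + 10648 = 366493 J = 366 kJ

q = 366 kJ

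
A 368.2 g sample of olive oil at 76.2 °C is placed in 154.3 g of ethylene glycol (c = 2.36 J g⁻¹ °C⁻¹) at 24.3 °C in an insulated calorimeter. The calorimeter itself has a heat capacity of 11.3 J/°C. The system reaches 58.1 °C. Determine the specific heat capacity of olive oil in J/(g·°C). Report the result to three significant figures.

q_gained = (154.3 × 2.36 + 11.3) × (58.1 − 24.3) = 12690 J
q_lost = 368.2 × c × (76.2 − 58.1) = 6664.42 c
Set equal: c = 12690 / 6664.42 = 1.90 J/(g·°C)

c = 1.90 J/(g·°C)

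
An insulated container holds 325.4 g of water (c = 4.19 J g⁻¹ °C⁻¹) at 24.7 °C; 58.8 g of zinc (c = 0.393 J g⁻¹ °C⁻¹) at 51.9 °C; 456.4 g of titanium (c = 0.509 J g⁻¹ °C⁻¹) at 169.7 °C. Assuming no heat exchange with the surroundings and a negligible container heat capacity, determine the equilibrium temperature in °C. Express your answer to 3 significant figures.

T_f = 45.9 °C

Σ mᵢcᵢ(T − Tᵢ) = 0  ⇒  T = Σ mᵢcᵢTᵢ / Σ mᵢcᵢ
Σ mᵢcᵢ = 325.4×4.19 + 58.8×0.393 + 456.4×0.509 = 1618.8420
Σ mᵢcᵢTᵢ = 1363.426×24.7 + 23.1084×51.9 + 232.3076×169.7 = 74299
T = 74299 / 1618.8420 = 45.90 °C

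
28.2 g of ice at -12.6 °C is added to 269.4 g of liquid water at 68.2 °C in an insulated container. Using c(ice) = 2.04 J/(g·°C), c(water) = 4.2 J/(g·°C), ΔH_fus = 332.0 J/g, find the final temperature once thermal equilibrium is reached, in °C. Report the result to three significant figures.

T_f = 53.7 °C

Heat to bring ice to 0 °C and melt it: q₁ = 28.2×2.04×12.6 + 28.2×332.0 = 10087 J
Heat the water can supply cooling to 0 °C: 269.4×4.2×68.2 = 77166.9 J > q₁, so all ice melts.
Energy balance: 269.4×4.2×(68.2 − T) = 10087 + 28.2×4.2×(T − 0)
1131.48(68.2 − T) = 10087 + 118.44 T
77166.9 − 10087 = 1249.92 T
T = 67079.9 / 1249.92 = 53.67 °C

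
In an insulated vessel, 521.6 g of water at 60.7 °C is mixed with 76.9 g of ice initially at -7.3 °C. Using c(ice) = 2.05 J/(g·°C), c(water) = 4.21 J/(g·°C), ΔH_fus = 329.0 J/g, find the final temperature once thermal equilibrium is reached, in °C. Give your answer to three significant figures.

Heat to bring ice to 0 °C and melt it: q₁ = 76.9×2.05×7.3 + 76.9×329.0 = 26451 J
Heat the water can supply cooling to 0 °C: 521.6×4.21×60.7 = 133293 J > q₁, so all ice melts.
Energy balance: 521.6×4.21×(60.7 − T) = 26451 + 76.9×4.21×(T − 0)
2195.936(60.7 − T) = 26451 + 323.749 T
133293 − 26451 = 2519.685 T
T = 106842 / 2519.685 = 42.40 °C

T_f = 42.4 °C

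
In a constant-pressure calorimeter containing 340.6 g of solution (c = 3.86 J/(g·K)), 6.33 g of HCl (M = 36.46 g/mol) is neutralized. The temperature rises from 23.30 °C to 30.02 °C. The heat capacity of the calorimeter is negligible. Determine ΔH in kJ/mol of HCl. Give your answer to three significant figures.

|ΔT| = |30.02 − 23.30| = 6.72 °C
|q_surr| = (340.6 × 3.86) × 6.72 = 1314.716 × 6.72 = 8835 J
n(HCl) = 6.33 / 36.46 = 0.1736 mol
Temperature rose, so q_rxn = −|q_surr| = -8.835 kJ
ΔH = q_rxn / n = -50.89 kJ/mol

ΔH = -50.9 kJ/mol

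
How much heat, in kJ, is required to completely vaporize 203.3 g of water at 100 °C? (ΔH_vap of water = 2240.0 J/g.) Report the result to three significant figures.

q = 455 kJ

q = m × ΔH_vap = 203.3 × 2240.0 = 455400 J = 455 kJ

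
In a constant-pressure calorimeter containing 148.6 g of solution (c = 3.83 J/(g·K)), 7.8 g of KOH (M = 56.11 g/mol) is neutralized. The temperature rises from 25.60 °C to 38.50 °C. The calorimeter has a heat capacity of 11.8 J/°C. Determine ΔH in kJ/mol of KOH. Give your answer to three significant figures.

ΔH = -53.9 kJ/mol

|ΔT| = |38.50 − 25.60| = 12.90 °C
|q_surr| = (148.6 × 3.83 + 11.8) × 12.90 = 580.938 × 12.90 = 7494 J
n(KOH) = 7.8 / 56.11 = 0.1390 mol
Temperature rose, so q_rxn = −|q_surr| = -7.494 kJ
ΔH = q_rxn / n = -53.91 kJ/mol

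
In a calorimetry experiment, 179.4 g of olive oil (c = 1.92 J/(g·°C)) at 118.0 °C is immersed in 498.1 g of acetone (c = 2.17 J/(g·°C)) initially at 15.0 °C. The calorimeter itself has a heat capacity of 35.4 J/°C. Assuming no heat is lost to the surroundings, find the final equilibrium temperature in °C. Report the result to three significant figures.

Heat lost by olive oil = heat gained by acetone + calorimeter.
(179.4)(1.92)(118.0 − T) = [(498.1)(2.17) + 35.4](T − 15.0)
344.448 (118.0 − T) = 1116.277 (T − 15.0)
40645 − 344.448 T = 1116.277 T − 16744
57389 = 1460.725 T
T = 39.29 °C

T_f = 39.3 °C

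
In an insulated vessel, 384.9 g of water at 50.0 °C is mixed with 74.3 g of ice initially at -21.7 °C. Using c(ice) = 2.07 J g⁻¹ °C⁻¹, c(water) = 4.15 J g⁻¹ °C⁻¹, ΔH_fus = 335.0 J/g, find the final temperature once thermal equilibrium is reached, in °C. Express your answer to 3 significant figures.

T_f = 27.1 °C

Heat to bring ice to 0 °C and melt it: q₁ = 74.3×2.07×21.7 + 74.3×335.0 = 28228 J
Heat the water can supply cooling to 0 °C: 384.9×4.15×50.0 = 79866.8 J > q₁, so all ice melts.
Energy balance: 384.9×4.15×(50.0 − T) = 28228 + 74.3×4.15×(T − 0)
1597.335(50.0 − T) = 28228 + 308.345 T
79866.8 − 28228 = 1905.680 T
T = 51638.8 / 1905.680 = 27.10 °C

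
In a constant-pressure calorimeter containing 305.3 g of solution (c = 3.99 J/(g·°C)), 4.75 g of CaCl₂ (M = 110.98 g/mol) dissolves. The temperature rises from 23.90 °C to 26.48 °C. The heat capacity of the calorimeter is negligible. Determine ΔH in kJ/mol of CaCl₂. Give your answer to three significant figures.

ΔH = -73.4 kJ/mol

|ΔT| = |26.48 − 23.90| = 2.58 °C
|q_surr| = (305.3 × 3.99) × 2.58 = 1218.147 × 2.58 = 3143 J
n(CaCl₂) = 4.75 / 110.98 = 0.04280 mol
Temperature rose, so q_rxn = −|q_surr| = -3.143 kJ
ΔH = q_rxn / n = -73.43 kJ/mol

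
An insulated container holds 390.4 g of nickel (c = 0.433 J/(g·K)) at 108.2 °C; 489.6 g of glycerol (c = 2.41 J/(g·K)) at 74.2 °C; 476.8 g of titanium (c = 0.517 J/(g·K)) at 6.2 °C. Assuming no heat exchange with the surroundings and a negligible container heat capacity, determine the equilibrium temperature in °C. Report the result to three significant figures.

Σ mᵢcᵢ(T − Tᵢ) = 0  ⇒  T = Σ mᵢcᵢTᵢ / Σ mᵢcᵢ
Σ mᵢcᵢ = 390.4×0.433 + 489.6×2.41 + 476.8×0.517 = 1595.4848
Σ mᵢcᵢTᵢ = 169.0432×108.2 + 1179.936×74.2 + 246.5056×6.2 = 107370
T = 107370 / 1595.4848 = 67.30 °C

T_f = 67.3 °C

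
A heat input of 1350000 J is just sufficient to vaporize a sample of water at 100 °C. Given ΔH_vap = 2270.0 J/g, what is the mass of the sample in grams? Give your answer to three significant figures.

m = q / ΔH_vap = 1350000 J / 2270.0 J/g = 595 g

m = 595 g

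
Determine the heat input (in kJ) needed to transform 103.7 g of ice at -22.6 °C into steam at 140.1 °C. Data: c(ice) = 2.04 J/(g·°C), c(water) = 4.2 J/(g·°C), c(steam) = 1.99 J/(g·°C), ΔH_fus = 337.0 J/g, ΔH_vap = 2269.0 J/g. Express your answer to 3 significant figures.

q1 (heat ice -22.6→0.0 °C): 103.7 × 2.04 × 22.6 = 4781 J
q2 (melt at 0 °C): 103.7 × 337.0 = 34947 J
q3 (heat water 0.0→100.0 °C): 103.7 × 4.2 × 100.0 = 43554 J
q4 (vaporize at 100 °C): 103.7 × 2269.0 = 235295 J
q5 (heat steam 100.0→140.1 °C): 103.7 × 1.99 × 40.1 = 8275 J
Total: 4781 + 34947 + 43554 + 235295 + 8275 = 326852 J = 327 kJ

q = 327 kJ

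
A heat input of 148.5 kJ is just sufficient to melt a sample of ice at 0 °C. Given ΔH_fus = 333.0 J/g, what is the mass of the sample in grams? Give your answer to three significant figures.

m = q / ΔH_fus = 148500 J / 333.0 J/g = 446 g

m = 446 g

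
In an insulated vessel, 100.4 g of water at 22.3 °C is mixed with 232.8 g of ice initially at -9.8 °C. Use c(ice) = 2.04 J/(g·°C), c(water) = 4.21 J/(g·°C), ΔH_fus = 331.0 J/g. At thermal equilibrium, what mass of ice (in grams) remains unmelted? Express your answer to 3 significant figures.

m_ice remaining = 218 g

Heat to warm all ice to 0 °C: 232.8×2.04×9.8 = 4654.1 J
Heat released by water cooling to 0 °C: 100.4×4.21×22.3 = 9425.9 J
9425.9 J < 4654.1 + 232.8×331.0 = 81710.9 J, so not all ice melts; final T = 0 °C.
Heat left for melting: 9425.9 − 4654.1 = 4771.8 J
Mass melted = 4771.8 / 331.0 = 14.42 g
Ice remaining = 232.8 − 14.42 = 218.38 g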